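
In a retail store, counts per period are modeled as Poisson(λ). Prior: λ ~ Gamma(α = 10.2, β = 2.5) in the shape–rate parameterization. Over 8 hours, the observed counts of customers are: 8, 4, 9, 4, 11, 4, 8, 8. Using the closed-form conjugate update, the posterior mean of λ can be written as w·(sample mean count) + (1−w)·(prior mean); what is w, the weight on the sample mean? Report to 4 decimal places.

0.7619

With a Gamma(shape α, rate β) prior, the Poisson likelihood is conjugate: the posterior is Gamma(α + ΣXᵢ, β + n).
Posterior mean = (α₀+S)/(β₀+n) = [n/(β₀+n)]·(S/n) + [β₀/(β₀+n)]·(α₀/β₀), so only n and β₀ enter the weight.
Weight on data w = n/(β₀+n) = 8/(2.5+8) = 8/10.5 = 0.7619.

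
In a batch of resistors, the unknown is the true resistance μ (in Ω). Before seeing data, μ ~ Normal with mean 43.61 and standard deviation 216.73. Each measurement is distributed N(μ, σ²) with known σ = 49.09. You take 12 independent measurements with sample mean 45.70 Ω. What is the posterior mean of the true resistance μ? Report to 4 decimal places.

45.6911

For Normal data with known variance σ², a Normal(μ₀, σ₀²) prior on μ is conjugate. Posterior precision = 1/σ₀² + n/σ²; posterior mean is the precision-weighted average of μ₀ and x̄.
n·x̄ = 12·45.70 = 548.4.
σ₀² = 216.73² = 46971.8929, σ² = 49.09² = 2409.8281; σ² + n·σ₀² = 2409.8281 + 12·46971.8929 = 566072.5429.
Posterior mean = (μ₀/σ₀² + n·x̄/σ²)/(1/σ₀² + n/σ²) = (σ²·μ₀ + σ₀²·n·x̄)/(σ² + n·σ₀²) = (2409.8281·43.61 + 46971.8929·548.4)/566072.5429 = 25864478.669801/566072.5429 = 45.6911.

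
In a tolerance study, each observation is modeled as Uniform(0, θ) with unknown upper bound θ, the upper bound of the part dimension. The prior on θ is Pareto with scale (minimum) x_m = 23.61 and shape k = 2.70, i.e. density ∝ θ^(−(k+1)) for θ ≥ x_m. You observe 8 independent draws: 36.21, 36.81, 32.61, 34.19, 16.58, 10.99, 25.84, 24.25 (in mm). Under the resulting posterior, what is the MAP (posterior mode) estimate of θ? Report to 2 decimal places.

A Pareto(scale x_m, shape k) prior on the upper bound θ of Uniform(0, θ) is conjugate: posterior is Pareto(max(x_m, max xᵢ), k + n).
Sample maximum = 36.81; prior scale x_m = 23.61 → posterior scale = max = 36.81.
Posterior shape = 2.70 + 8 = 10.70.
The Pareto density is decreasing on [x_m, ∞), so the mode is x_m = 36.81.

36.81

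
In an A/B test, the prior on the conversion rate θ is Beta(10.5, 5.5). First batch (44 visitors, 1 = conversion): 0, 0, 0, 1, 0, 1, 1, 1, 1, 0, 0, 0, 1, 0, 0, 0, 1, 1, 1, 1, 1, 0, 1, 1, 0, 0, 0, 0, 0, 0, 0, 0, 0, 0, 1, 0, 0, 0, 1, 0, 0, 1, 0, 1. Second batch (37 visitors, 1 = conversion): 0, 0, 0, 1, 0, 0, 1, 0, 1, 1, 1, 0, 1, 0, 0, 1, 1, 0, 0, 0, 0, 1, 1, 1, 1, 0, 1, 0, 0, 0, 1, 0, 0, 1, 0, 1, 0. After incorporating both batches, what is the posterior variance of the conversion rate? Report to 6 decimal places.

0.002524

The Beta prior is conjugate to a Binomial/Bernoulli likelihood; the update adds successes to α and failures to β.
After batch 1: Beta(10.5+17, 5.5+27) = Beta(27.5, 32.5).
After batch 2: Beta(27.5+16, 32.5+21) = Beta(43.5, 53.5).
Var = αβ/((α+β)²(α+β+1)) = 43.5·53.5/(97.0²·98.0) = 0.002524.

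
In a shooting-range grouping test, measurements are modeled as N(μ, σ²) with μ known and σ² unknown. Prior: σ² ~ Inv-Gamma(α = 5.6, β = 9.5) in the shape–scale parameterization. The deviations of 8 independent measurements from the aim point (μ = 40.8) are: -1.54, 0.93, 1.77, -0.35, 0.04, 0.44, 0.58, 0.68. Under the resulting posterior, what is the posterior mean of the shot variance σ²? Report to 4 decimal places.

1.5399

With known mean μ and an Inverse-Gamma(α, β) prior on σ², the Normal likelihood is conjugate: posterior is Inv-Gamma(α + n/2, β + Σ(xᵢ−μ)²/2).
Σ(xᵢ−μ)² = (-1.54)² + (0.93)² + (1.77)² + (-0.35)² + (0.04)² + (0.44)² + (0.58)² + (0.68)² = 7.4859.
Posterior: Inv-Gamma(5.6 + 8/2, 9.5 + 7.4859/2) = Inv-Gamma(9.60, 13.24295).
E[σ²|data] = β/(α−1) = 13.24295/8.60 = 1.5399.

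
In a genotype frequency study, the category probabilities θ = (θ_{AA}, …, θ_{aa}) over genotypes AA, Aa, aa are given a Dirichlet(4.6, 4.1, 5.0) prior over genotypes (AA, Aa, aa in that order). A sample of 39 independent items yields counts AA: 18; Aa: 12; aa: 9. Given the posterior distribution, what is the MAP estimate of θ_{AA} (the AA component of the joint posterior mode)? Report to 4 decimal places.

0.4346

The Dirichlet prior is conjugate to the Multinomial likelihood: each posterior αⱼ = prior αⱼ + observed count nⱼ.
Posterior concentration: (22.6, 16.1, 14.0), total = 52.7.
Joint mode component: (α_{AA}−1)/(Σα−K) = 21.6/49.7 = 0.4346.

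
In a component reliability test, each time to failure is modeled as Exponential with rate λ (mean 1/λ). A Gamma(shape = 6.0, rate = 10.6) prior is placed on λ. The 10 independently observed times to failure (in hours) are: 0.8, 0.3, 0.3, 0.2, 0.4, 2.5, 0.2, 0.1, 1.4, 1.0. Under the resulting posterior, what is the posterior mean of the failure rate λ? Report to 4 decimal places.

0.8989

With a Gamma(shape α, rate β) prior on the exponential rate λ, the posterior after n observations with total T = Σxᵢ is Gamma(α+n, β+T).
Sum of observations T = 7.2 hours; n = 10.
Posterior: Gamma(6.0+10, 10.6+7.2) = Gamma(16.0, 17.8).
Posterior mean of λ = α/β = 16.0/17.8 = 0.8989.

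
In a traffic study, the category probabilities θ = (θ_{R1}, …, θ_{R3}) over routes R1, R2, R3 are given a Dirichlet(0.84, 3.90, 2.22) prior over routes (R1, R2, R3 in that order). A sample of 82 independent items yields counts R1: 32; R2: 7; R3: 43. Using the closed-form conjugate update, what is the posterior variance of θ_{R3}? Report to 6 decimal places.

The Dirichlet prior is conjugate to the Multinomial likelihood: each posterior αⱼ = prior αⱼ + observed count nⱼ.
Posterior concentration: (32.84, 10.90, 45.22), total = 88.96.
Var[θ_j] = α_j(Σα−α_j)/((Σα)²(Σα+1)) = 45.22·43.74/(88.96²·89.96) = 0.002778.

0.002778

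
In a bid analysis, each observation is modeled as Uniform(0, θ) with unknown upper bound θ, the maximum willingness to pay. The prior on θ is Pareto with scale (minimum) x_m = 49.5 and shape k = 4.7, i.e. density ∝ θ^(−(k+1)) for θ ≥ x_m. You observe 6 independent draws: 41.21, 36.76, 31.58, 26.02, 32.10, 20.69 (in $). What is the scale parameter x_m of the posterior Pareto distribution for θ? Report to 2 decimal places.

49.50

A Pareto(scale x_m, shape k) prior on the upper bound θ of Uniform(0, θ) is conjugate: posterior is Pareto(max(x_m, max xᵢ), k + n).
Sample maximum = 41.21; prior scale x_m = 49.5 → posterior scale = max = 49.50.
Posterior shape = 4.7 + 6 = 10.7.
Posterior scale x_m = 49.50.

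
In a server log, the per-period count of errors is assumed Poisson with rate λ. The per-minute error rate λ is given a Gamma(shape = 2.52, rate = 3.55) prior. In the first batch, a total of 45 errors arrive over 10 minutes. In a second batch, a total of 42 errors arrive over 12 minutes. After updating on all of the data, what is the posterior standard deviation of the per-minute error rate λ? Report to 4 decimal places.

With a Gamma(shape α, rate β) prior, the Poisson likelihood is conjugate: the posterior is Gamma(α + ΣXᵢ, β + n).
After batch 1: Gamma(α+S, β+n) = Gamma(2.52+45, 3.55+10) = Gamma(47.52, 13.55).
After batch 2: Gamma(α+S, β+n) = Gamma(47.52+42, 13.55+12) = Gamma(89.52, 25.55).
SD = √α/β = √89.52/25.55 = 0.3703.

0.3703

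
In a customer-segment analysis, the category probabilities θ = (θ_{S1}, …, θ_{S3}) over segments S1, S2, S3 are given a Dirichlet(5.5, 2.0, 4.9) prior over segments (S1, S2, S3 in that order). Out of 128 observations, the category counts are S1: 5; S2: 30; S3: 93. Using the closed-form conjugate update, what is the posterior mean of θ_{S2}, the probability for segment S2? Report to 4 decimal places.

0.2279

The Dirichlet prior is conjugate to the Multinomial likelihood: each posterior αⱼ = prior αⱼ + observed count nⱼ.
Posterior concentration: (10.5, 32.0, 97.9), total = 140.4.
E[θ_{S2}|data] = α_{S2}/Σα = 32.0/140.4 = 0.2279.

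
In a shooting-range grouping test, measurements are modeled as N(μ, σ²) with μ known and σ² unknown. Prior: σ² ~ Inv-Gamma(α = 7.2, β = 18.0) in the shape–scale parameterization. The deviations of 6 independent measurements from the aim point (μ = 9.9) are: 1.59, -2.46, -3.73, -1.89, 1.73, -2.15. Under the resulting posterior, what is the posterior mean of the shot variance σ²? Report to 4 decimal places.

With known mean μ and an Inverse-Gamma(α, β) prior on σ², the Normal likelihood is conjugate: posterior is Inv-Gamma(α + n/2, β + Σ(xᵢ−μ)²/2).
Σ(xᵢ−μ)² = (1.59)² + (-2.46)² + (-3.73)² + (-1.89)² + (1.73)² + (-2.15)² = 33.6801.
Posterior: Inv-Gamma(7.2 + 6/2, 18.0 + 33.6801/2) = Inv-Gamma(10.20, 34.84005).
E[σ²|data] = β/(α−1) = 34.84005/9.20 = 3.7870.

3.7870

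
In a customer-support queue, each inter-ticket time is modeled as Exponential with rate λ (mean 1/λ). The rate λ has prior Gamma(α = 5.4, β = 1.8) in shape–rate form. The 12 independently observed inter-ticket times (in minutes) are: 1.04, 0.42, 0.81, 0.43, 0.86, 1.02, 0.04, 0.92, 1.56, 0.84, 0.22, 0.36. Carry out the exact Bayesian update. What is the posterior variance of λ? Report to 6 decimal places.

0.163377

With a Gamma(shape α, rate β) prior on the exponential rate λ, the posterior after n observations with total T = Σxᵢ is Gamma(α+n, β+T).
Sum of observations T = 8.52 minutes; n = 12.
Posterior: Gamma(5.4+12, 1.8+8.52) = Gamma(17.4, 10.32).
Var = α/β² = 0.163377.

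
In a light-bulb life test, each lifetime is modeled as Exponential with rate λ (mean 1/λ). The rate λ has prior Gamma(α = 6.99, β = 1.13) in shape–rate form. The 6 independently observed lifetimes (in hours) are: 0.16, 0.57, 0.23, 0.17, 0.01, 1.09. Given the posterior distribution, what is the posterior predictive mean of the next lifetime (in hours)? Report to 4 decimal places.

0.2802

With a Gamma(shape α, rate β) prior on the exponential rate λ, the posterior after n observations with total T = Σxᵢ is Gamma(α+n, β+T).
Sum of observations T = 2.23 hours; n = 6.
Posterior: Gamma(6.99+6, 1.13+2.23) = Gamma(12.99, 3.36).
The predictive distribution for the next observation is Lomax; its mean is β/(α−1) = 3.36/11.99 = 0.2802.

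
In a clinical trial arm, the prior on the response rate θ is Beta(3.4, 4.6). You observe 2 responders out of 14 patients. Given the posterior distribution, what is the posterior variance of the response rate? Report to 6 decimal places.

0.008052

The Beta prior is conjugate to a Binomial/Bernoulli likelihood; the update adds successes to α and failures to β.
Posterior: Beta(α+k, β+n−k) = Beta(3.4+2, 4.6+12) = Beta(5.4, 16.6).
Var = αβ/((α+β)²(α+β+1)) = 5.4·16.6/(22.0²·23.0) = 0.008052.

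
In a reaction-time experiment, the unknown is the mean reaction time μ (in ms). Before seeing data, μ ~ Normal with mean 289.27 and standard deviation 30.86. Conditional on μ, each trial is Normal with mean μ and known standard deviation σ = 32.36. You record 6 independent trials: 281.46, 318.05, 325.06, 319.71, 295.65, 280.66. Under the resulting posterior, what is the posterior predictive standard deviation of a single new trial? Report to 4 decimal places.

34.5640

For Normal data with known variance σ², a Normal(μ₀, σ₀²) prior on μ is conjugate. Posterior precision = 1/σ₀² + n/σ²; posterior mean is the precision-weighted average of μ₀ and x̄.
σ₀² = 30.86² = 952.3396, σ² = 32.36² = 1047.1696; σ² + n·σ₀² = 1047.1696 + 6·952.3396 = 6761.2072.
Posterior precision = 1/σ₀² + n/σ² = 1/952.3396 + 6/1047.1696 = (σ² + n·σ₀²)/(σ₀²σ²) = 6761.2072/(952.3396·1047.1696); posterior variance σₙ² = σ₀²σ²/(σ² + n·σ₀²) = 952.3396·1047.1696/6761.2072 = 147.497488.
Predictive variance for one new observation = σₙ² + σ² = 952.3396·1047.1696/6761.2072 + 1047.1696 = σ²·(σ₀² + 6761.2072)/6761.2072 = 1047.1696·7713.5468/6761.2072 = 1194.667088; SD = √(1047.1696·7713.5468/6761.2072) = 34.5640.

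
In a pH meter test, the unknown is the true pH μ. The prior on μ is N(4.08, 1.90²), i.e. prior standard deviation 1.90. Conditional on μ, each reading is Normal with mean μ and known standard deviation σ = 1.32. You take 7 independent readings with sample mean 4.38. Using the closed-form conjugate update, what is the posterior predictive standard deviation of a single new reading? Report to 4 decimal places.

For Normal data with known variance σ², a Normal(μ₀, σ₀²) prior on μ is conjugate. Posterior precision = 1/σ₀² + n/σ²; posterior mean is the precision-weighted average of μ₀ and x̄.
σ₀² = 1.90² = 3.61, σ² = 1.32² = 1.7424; σ² + n·σ₀² = 1.7424 + 7·3.61 = 27.0124.
Posterior precision = 1/σ₀² + n/σ² = 1/3.61 + 7/1.7424 = (σ² + n·σ₀²)/(σ₀²σ²) = 27.0124/(3.61·1.7424); posterior variance σₙ² = σ₀²σ²/(σ² + n·σ₀²) = 3.61·1.7424/27.0124 = 0.232858.
Predictive variance for one new observation = σₙ² + σ² = 3.61·1.7424/27.0124 + 1.7424 = σ²·(σ₀² + 27.0124)/27.0124 = 1.7424·30.6224/27.0124 = 1.975258; SD = √(1.7424·30.6224/27.0124) = 1.4054.

1.4054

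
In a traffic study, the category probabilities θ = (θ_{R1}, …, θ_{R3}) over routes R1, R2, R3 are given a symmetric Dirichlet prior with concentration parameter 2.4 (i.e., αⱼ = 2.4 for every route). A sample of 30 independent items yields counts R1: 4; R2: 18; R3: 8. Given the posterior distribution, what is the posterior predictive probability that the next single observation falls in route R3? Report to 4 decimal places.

The Dirichlet prior is conjugate to the Multinomial likelihood: each posterior αⱼ = prior αⱼ + observed count nⱼ.
Posterior concentration: (6.4, 20.4, 10.4), total = 37.2.
P(next = R3 | data) = α_{R3}/Σα = 0.2796.

0.2796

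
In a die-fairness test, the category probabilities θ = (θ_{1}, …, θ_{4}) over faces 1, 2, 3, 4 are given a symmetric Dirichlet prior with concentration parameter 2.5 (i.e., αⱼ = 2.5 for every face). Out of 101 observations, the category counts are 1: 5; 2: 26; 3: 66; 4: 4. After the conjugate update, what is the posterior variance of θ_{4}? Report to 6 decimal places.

The Dirichlet prior is conjugate to the Multinomial likelihood: each posterior αⱼ = prior αⱼ + observed count nⱼ.
Posterior concentration: (7.5, 28.5, 68.5, 6.5), total = 111.0.
Var[θ_j] = α_j(Σα−α_j)/((Σα)²(Σα+1)) = 6.5·104.5/(111.0²·112.0) = 0.000492.

0.000492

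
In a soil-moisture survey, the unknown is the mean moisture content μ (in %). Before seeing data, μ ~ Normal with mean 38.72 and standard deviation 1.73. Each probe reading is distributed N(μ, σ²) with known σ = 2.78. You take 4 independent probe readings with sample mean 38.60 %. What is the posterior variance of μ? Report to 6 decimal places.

For Normal data with known variance σ², a Normal(μ₀, σ₀²) prior on μ is conjugate. Posterior precision = 1/σ₀² + n/σ²; posterior mean is the precision-weighted average of μ₀ and x̄.
σ₀² = 1.73² = 2.9929, σ² = 2.78² = 7.7284; σ² + n·σ₀² = 7.7284 + 4·2.9929 = 19.7.
Posterior precision = 1/σ₀² + n/σ² = 1/2.9929 + 4/7.7284 = (σ² + n·σ₀²)/(σ₀²σ²) = 19.7/(2.9929·7.7284); posterior variance σₙ² = σ₀²σ²/(σ² + n·σ₀²) = 2.9929·7.7284/19.7 = 1.174128.

1.174128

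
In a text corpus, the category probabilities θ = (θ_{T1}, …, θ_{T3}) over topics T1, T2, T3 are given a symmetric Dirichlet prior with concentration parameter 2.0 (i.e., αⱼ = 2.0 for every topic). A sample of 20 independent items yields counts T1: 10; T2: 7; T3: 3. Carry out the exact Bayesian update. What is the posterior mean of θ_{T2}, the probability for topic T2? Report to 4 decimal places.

0.3462

The Dirichlet prior is conjugate to the Multinomial likelihood: each posterior αⱼ = prior αⱼ + observed count nⱼ.
Posterior concentration: (12.0, 9.0, 5.0), total = 26.0.
E[θ_{T2}|data] = α_{T2}/Σα = 9.0/26.0 = 0.3462.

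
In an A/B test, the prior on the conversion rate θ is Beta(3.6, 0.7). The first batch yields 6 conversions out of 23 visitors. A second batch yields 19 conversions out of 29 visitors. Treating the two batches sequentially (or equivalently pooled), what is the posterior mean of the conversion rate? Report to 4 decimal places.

The Beta prior is conjugate to a Binomial/Bernoulli likelihood; the update adds successes to α and failures to β.
After batch 1: Beta(3.6+6, 0.7+17) = Beta(9.6, 17.7).
After batch 2: Beta(9.6+19, 17.7+10) = Beta(28.6, 27.7).
Posterior mean = α/(α+β) = 28.6/56.3 = 0.5080.

0.5080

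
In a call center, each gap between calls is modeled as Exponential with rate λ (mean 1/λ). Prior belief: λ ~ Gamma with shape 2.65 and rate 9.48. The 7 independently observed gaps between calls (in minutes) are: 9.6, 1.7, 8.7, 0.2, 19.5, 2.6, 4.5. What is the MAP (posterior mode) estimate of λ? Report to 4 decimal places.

0.1537

With a Gamma(shape α, rate β) prior on the exponential rate λ, the posterior after n observations with total T = Σxᵢ is Gamma(α+n, β+T).
Sum of observations T = 46.8 minutes; n = 7.
Posterior: Gamma(2.65+7, 9.48+46.8) = Gamma(9.65, 56.28).
Mode = (α−1)/β = 0.1537.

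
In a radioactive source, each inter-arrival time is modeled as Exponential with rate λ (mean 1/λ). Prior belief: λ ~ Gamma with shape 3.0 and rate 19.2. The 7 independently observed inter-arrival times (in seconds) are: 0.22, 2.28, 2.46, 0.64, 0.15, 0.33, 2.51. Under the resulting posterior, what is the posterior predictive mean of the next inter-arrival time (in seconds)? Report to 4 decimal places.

3.0878

With a Gamma(shape α, rate β) prior on the exponential rate λ, the posterior after n observations with total T = Σxᵢ is Gamma(α+n, β+T).
Sum of observations T = 8.59 seconds; n = 7.
Posterior: Gamma(3.0+7, 19.2+8.59) = Gamma(10.0, 27.79).
The predictive distribution for the next observation is Lomax; its mean is β/(α−1) = 27.79/9.0 = 3.0878.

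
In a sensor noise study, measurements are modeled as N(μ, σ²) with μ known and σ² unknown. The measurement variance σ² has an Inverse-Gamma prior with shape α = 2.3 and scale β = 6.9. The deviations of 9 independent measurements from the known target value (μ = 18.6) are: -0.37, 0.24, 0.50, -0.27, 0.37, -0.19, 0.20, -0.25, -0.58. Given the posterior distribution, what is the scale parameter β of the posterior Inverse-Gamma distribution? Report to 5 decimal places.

With known mean μ and an Inverse-Gamma(α, β) prior on σ², the Normal likelihood is conjugate: posterior is Inv-Gamma(α + n/2, β + Σ(xᵢ−μ)²/2).
Σ(xᵢ−μ)² = (-0.37)² + (0.24)² + (0.50)² + (-0.27)² + (0.37)² + (-0.19)² + (0.20)² + (-0.25)² + (-0.58)² = 1.1293.
Posterior: Inv-Gamma(2.3 + 9/2, 6.9 + 1.1293/2) = Inv-Gamma(6.80, 7.46465).
Posterior β = 7.46465.

7.46465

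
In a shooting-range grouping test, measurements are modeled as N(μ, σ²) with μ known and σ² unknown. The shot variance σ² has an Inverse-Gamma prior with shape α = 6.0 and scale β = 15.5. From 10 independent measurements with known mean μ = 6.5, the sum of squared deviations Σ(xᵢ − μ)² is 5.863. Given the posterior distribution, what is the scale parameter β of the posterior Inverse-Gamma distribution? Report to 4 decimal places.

With known mean μ and an Inverse-Gamma(α, β) prior on σ², the Normal likelihood is conjugate: posterior is Inv-Gamma(α + n/2, β + Σ(xᵢ−μ)²/2).
Posterior: Inv-Gamma(6.0 + 10/2, 15.5 + 5.863/2) = Inv-Gamma(11.00, 18.4315).
Posterior β = 18.4315.

18.4315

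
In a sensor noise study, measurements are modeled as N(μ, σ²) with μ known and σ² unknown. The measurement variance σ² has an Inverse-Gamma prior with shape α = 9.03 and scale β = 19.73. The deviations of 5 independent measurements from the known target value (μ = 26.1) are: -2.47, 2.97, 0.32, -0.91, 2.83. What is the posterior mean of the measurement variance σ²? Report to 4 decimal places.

3.0067

With known mean μ and an Inverse-Gamma(α, β) prior on σ², the Normal likelihood is conjugate: posterior is Inv-Gamma(α + n/2, β + Σ(xᵢ−μ)²/2).
Σ(xᵢ−μ)² = (-2.47)² + (2.97)² + (0.32)² + (-0.91)² + (2.83)² = 23.8612.
Posterior: Inv-Gamma(9.03 + 5/2, 19.73 + 23.8612/2) = Inv-Gamma(11.53, 31.66060).
E[σ²|data] = β/(α−1) = 31.66060/10.53 = 3.0067.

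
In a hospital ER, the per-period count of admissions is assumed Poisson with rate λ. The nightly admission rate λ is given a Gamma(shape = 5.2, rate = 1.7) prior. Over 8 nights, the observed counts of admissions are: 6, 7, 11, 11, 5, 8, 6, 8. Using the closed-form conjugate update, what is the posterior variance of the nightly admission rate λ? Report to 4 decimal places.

With a Gamma(shape α, rate β) prior, the Poisson likelihood is conjugate: the posterior is Gamma(α + ΣXᵢ, β + n).
Sum of counts S = 62 over n = 8 nights.
Posterior: Gamma(α+S, β+n) = Gamma(5.2+62, 1.7+8) = Gamma(67.2, 9.7).
Var = α/β² = 67.2/9.7² = 0.7142.

0.7142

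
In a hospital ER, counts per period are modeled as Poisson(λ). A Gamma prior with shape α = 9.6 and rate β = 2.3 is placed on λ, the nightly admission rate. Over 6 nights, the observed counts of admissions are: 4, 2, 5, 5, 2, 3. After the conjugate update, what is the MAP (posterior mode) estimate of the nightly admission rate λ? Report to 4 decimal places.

3.5663

With a Gamma(shape α, rate β) prior, the Poisson likelihood is conjugate: the posterior is Gamma(α + ΣXᵢ, β + n).
Sum of counts S = 21 over n = 6 nights.
Posterior: Gamma(α+S, β+n) = Gamma(9.6+21, 2.3+6) = Gamma(30.6, 8.3).
Mode of Gamma(α,β) for α≥1 is (α−1)/β = 29.6/8.3 = 3.5663.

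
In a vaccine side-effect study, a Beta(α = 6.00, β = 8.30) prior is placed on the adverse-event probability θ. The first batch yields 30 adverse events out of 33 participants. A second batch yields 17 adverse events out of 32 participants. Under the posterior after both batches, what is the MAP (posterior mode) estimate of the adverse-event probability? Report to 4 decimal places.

0.6727

The Beta prior is conjugate to a Binomial/Bernoulli likelihood; the update adds successes to α and failures to β.
After batch 1: Beta(6.00+30, 8.30+3) = Beta(36.00, 11.30).
After batch 2: Beta(36.00+17, 11.30+15) = Beta(53.00, 26.30).
Mode of Beta(a,b) for a,b>1 is (a−1)/(a+b−2) = 52.00/77.30 = 0.6727.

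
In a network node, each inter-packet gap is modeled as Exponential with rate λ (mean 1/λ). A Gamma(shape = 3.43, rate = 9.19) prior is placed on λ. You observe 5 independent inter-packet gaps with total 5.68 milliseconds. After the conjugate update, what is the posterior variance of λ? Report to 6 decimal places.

0.038125

With a Gamma(shape α, rate β) prior on the exponential rate λ, the posterior after n observations with total T = Σxᵢ is Gamma(α+n, β+T).
Posterior: Gamma(3.43+5, 9.19+5.68) = Gamma(8.43, 14.87).
Var = α/β² = 0.038125.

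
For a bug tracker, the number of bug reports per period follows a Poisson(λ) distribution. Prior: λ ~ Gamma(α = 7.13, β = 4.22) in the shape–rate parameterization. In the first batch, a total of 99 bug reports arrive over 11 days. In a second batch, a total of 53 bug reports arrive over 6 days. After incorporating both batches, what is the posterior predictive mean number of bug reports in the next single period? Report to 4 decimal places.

With a Gamma(shape α, rate β) prior, the Poisson likelihood is conjugate: the posterior is Gamma(α + ΣXᵢ, β + n).
After batch 1: Gamma(α+S, β+n) = Gamma(7.13+99, 4.22+11) = Gamma(106.13, 15.22).
After batch 2: Gamma(α+S, β+n) = Gamma(106.13+53, 15.22+6) = Gamma(159.13, 21.22).
The predictive distribution for one future period is NegBinom with mean α/β = 7.4991.

7.4991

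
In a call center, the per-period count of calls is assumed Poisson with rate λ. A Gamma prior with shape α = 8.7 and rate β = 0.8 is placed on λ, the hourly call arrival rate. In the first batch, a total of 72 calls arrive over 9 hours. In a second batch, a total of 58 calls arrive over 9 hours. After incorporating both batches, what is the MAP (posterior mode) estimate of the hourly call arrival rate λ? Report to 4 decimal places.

7.3245

With a Gamma(shape α, rate β) prior, the Poisson likelihood is conjugate: the posterior is Gamma(α + ΣXᵢ, β + n).
After batch 1: Gamma(α+S, β+n) = Gamma(8.7+72, 0.8+9) = Gamma(80.7, 9.8).
After batch 2: Gamma(α+S, β+n) = Gamma(80.7+58, 9.8+9) = Gamma(138.7, 18.8).
Mode of Gamma(α,β) for α≥1 is (α−1)/β = 137.7/18.8 = 7.3245.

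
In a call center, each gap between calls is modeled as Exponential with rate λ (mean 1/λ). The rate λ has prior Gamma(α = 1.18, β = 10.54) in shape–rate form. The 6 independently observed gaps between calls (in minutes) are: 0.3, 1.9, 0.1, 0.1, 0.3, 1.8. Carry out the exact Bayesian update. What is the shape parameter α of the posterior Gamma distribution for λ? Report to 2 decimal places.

7.18

With a Gamma(shape α, rate β) prior on the exponential rate λ, the posterior after n observations with total T = Σxᵢ is Gamma(α+n, β+T).
Sum of observations T = 4.5 minutes; n = 6.
Posterior: Gamma(1.18+6, 10.54+4.5) = Gamma(7.18, 15.04).
Posterior α = 7.18.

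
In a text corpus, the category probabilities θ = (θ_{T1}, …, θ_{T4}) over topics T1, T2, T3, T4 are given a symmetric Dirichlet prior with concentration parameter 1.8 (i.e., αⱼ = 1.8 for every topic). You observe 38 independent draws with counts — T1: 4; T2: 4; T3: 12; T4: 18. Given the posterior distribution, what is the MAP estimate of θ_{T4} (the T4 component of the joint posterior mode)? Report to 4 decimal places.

The Dirichlet prior is conjugate to the Multinomial likelihood: each posterior αⱼ = prior αⱼ + observed count nⱼ.
Posterior concentration: (5.8, 5.8, 13.8, 19.8), total = 45.2.
Joint mode component: (α_{T4}−1)/(Σα−K) = 18.8/41.2 = 0.4563.

0.4563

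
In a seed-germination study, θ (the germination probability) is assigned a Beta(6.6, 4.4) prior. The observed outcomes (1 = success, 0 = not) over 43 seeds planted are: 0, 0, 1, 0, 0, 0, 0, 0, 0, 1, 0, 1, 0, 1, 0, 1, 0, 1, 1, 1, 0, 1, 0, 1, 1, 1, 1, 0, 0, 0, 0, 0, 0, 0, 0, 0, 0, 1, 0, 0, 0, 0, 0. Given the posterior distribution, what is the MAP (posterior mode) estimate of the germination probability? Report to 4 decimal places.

The Beta prior is conjugate to a Binomial/Bernoulli likelihood; the update adds successes to α and failures to β.
Posterior: Beta(α+k, β+n−k) = Beta(6.6+14, 4.4+29) = Beta(20.6, 33.4).
Mode of Beta(a,b) for a,b>1 is (a−1)/(a+b−2) = 19.6/52.0 = 0.3769.

0.3769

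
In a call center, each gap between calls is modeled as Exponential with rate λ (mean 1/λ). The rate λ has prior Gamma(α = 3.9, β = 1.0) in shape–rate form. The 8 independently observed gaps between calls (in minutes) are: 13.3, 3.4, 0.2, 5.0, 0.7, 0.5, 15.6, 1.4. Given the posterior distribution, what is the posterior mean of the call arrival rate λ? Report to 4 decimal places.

With a Gamma(shape α, rate β) prior on the exponential rate λ, the posterior after n observations with total T = Σxᵢ is Gamma(α+n, β+T).
Sum of observations T = 40.1 minutes; n = 8.
Posterior: Gamma(3.9+8, 1.0+40.1) = Gamma(11.9, 41.1).
Posterior mean of λ = α/β = 11.9/41.1 = 0.2895.

0.2895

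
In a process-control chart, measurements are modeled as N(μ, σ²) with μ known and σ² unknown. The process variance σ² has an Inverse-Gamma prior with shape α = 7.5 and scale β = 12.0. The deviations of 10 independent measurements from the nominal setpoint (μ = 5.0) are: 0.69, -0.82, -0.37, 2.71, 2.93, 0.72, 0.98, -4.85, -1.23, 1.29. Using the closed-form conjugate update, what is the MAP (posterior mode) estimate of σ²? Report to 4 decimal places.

With known mean μ and an Inverse-Gamma(α, β) prior on σ², the Normal likelihood is conjugate: posterior is Inv-Gamma(α + n/2, β + Σ(xᵢ−μ)²/2).
Σ(xᵢ−μ)² = (0.69)² + (-0.82)² + (-0.37)² + (2.71)² + (2.93)² + (0.72)² + (0.98)² + (-4.85)² + (-1.23)² + (1.29)² = 45.3927.
Posterior: Inv-Gamma(7.5 + 10/2, 12.0 + 45.3927/2) = Inv-Gamma(12.50, 34.69635).
Mode = β/(α+1) = 34.69635/13.50 = 2.5701.

2.5701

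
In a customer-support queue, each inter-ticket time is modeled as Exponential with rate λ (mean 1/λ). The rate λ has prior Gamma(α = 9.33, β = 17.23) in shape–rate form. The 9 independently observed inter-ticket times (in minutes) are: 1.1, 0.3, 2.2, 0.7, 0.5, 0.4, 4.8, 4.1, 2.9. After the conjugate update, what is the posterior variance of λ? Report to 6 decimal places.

With a Gamma(shape α, rate β) prior on the exponential rate λ, the posterior after n observations with total T = Σxᵢ is Gamma(α+n, β+T).
Sum of observations T = 17.0 minutes; n = 9.
Posterior: Gamma(9.33+9, 17.23+17.0) = Gamma(18.33, 34.23).
Var = α/β² = 0.015644.

0.015644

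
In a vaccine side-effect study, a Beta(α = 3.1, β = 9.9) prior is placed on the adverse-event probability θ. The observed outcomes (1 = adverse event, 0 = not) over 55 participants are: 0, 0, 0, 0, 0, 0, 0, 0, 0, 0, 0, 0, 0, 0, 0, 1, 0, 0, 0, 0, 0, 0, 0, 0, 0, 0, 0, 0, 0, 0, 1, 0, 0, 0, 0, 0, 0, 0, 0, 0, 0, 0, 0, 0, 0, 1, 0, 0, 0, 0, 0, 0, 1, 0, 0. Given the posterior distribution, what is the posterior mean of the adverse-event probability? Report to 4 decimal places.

0.1044

The Beta prior is conjugate to a Binomial/Bernoulli likelihood; the update adds successes to α and failures to β.
Posterior: Beta(α+k, β+n−k) = Beta(3.1+4, 9.9+51) = Beta(7.1, 60.9).
Posterior mean = α/(α+β) = 7.1/68.0 = 0.1044.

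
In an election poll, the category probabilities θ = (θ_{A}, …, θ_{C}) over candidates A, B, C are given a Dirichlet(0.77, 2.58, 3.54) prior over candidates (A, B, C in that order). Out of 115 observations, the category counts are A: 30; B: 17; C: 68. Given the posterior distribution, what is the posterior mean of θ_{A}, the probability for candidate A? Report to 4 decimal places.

0.2524

The Dirichlet prior is conjugate to the Multinomial likelihood: each posterior αⱼ = prior αⱼ + observed count nⱼ.
Posterior concentration: (30.77, 19.58, 71.54), total = 121.89.
E[θ_{A}|data] = α_{A}/Σα = 30.77/121.89 = 0.2524.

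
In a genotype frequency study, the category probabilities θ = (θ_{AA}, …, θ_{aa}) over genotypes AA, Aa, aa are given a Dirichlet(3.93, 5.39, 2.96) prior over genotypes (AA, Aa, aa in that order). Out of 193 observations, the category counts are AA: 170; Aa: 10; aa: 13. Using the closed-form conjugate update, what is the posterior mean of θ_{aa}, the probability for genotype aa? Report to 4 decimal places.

The Dirichlet prior is conjugate to the Multinomial likelihood: each posterior αⱼ = prior αⱼ + observed count nⱼ.
Posterior concentration: (173.93, 15.39, 15.96), total = 205.28.
E[θ_{aa}|data] = α_{aa}/Σα = 15.96/205.28 = 0.0777.

0.0777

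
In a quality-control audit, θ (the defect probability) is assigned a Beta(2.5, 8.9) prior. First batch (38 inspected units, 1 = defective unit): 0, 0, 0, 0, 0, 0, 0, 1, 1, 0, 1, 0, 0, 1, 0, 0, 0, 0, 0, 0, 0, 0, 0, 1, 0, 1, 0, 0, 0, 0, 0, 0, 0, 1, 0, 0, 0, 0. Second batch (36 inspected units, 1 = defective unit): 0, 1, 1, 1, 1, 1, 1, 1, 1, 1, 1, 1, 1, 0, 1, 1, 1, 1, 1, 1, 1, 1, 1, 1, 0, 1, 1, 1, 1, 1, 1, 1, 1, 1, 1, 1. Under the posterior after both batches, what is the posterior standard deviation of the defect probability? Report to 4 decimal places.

0.0538

The Beta prior is conjugate to a Binomial/Bernoulli likelihood; the update adds successes to α and failures to β.
After batch 1: Beta(2.5+7, 8.9+31) = Beta(9.5, 39.9).
After batch 2: Beta(9.5+33, 39.9+3) = Beta(42.5, 42.9).
Var = αβ/((α+β)²(α+β+1)) = 42.5·42.9/(85.4²·86.4) = 0.00289346; SD = √0.00289346 = 0.0538.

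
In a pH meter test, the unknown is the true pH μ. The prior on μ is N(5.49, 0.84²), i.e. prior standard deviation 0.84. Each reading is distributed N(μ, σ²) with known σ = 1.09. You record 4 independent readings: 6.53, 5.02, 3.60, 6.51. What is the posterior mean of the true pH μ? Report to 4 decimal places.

5.4372

For Normal data with known variance σ², a Normal(μ₀, σ₀²) prior on μ is conjugate. Posterior precision = 1/σ₀² + n/σ²; posterior mean is the precision-weighted average of μ₀ and x̄.
Σxᵢ = 6.53 + 5.02 + 3.60 + 6.51 = 21.66, so n·x̄ = 21.66.
σ₀² = 0.84² = 0.7056, σ² = 1.09² = 1.1881; σ² + n·σ₀² = 1.1881 + 4·0.7056 = 4.0105.
Posterior mean = (μ₀/σ₀² + n·x̄/σ²)/(1/σ₀² + n/σ²) = (σ²·μ₀ + σ₀²·n·x̄)/(σ² + n·σ₀²) = (1.1881·5.49 + 0.7056·21.66)/4.0105 = 21.805965/4.0105 = 5.4372.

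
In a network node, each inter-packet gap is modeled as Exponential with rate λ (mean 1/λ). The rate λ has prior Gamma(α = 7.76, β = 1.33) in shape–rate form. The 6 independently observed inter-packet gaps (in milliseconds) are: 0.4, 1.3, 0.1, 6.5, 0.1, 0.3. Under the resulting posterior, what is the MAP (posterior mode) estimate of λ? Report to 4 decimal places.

1.2722

With a Gamma(shape α, rate β) prior on the exponential rate λ, the posterior after n observations with total T = Σxᵢ is Gamma(α+n, β+T).
Sum of observations T = 8.7 milliseconds; n = 6.
Posterior: Gamma(7.76+6, 1.33+8.7) = Gamma(13.76, 10.03).
Mode = (α−1)/β = 1.2722.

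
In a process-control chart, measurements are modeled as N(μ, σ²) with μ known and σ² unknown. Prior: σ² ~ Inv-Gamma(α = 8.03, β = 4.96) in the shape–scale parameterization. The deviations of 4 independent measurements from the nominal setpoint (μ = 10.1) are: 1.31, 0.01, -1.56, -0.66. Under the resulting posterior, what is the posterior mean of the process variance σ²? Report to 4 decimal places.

With known mean μ and an Inverse-Gamma(α, β) prior on σ², the Normal likelihood is conjugate: posterior is Inv-Gamma(α + n/2, β + Σ(xᵢ−μ)²/2).
Σ(xᵢ−μ)² = (1.31)² + (0.01)² + (-1.56)² + (-0.66)² = 4.5854.
Posterior: Inv-Gamma(8.03 + 4/2, 4.96 + 4.5854/2) = Inv-Gamma(10.03, 7.25270).
E[σ²|data] = β/(α−1) = 7.25270/9.03 = 0.8032.

0.8032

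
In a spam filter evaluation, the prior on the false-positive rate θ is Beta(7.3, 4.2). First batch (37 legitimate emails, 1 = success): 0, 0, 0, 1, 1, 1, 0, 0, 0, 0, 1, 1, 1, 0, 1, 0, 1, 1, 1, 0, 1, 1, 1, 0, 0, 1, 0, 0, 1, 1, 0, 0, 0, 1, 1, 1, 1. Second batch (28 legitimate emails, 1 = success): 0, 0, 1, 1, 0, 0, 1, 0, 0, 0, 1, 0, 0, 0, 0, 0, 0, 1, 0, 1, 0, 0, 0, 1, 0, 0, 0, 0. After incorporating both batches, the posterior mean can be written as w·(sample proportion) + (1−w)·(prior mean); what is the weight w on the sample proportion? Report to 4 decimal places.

0.8497

The Beta prior is conjugate to a Binomial/Bernoulli likelihood; the update adds successes to α and failures to β.
Total number of legitimate emails: n = 37 + 28 = 65.
Posterior mean = (α₀+k)/(α₀+β₀+n) = [n/(α₀+β₀+n)]·(k/n) + [(α₀+β₀)/(α₀+β₀+n)]·α₀/(α₀+β₀), so only n and the prior enter the weight.
The weight on the data is w = n/(α₀+β₀+n) = 65/(7.3+4.2+65) = 65/76.5 = 0.8497.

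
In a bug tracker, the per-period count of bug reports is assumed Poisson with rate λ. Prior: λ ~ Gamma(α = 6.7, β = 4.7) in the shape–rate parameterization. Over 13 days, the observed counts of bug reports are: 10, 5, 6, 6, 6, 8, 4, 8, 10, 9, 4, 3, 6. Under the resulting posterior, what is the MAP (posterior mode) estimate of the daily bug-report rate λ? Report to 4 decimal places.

5.1243

With a Gamma(shape α, rate β) prior, the Poisson likelihood is conjugate: the posterior is Gamma(α + ΣXᵢ, β + n).
Sum of counts S = 85 over n = 13 days.
Posterior: Gamma(α+S, β+n) = Gamma(6.7+85, 4.7+13) = Gamma(91.7, 17.7).
Mode of Gamma(α,β) for α≥1 is (α−1)/β = 90.7/17.7 = 5.1243.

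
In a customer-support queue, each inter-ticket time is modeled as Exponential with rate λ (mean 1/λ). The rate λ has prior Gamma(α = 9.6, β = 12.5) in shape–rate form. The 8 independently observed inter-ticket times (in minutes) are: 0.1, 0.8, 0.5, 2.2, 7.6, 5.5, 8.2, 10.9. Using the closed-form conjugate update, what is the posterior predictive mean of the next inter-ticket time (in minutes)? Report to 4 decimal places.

2.9096

With a Gamma(shape α, rate β) prior on the exponential rate λ, the posterior after n observations with total T = Σxᵢ is Gamma(α+n, β+T).
Sum of observations T = 35.8 minutes; n = 8.
Posterior: Gamma(9.6+8, 12.5+35.8) = Gamma(17.6, 48.3).
The predictive distribution for the next observation is Lomax; its mean is β/(α−1) = 48.3/16.6 = 2.9096.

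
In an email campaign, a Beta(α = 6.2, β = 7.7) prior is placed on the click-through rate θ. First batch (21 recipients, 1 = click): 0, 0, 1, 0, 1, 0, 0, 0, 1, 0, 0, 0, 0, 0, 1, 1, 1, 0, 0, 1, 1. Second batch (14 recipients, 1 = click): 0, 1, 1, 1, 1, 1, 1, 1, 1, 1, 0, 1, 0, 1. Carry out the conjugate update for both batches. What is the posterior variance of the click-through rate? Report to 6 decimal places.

0.005005

The Beta prior is conjugate to a Binomial/Bernoulli likelihood; the update adds successes to α and failures to β.
After batch 1: Beta(6.2+8, 7.7+13) = Beta(14.2, 20.7).
After batch 2: Beta(14.2+11, 20.7+3) = Beta(25.2, 23.7).
Var = αβ/((α+β)²(α+β+1)) = 25.2·23.7/(48.9²·49.9) = 0.005005.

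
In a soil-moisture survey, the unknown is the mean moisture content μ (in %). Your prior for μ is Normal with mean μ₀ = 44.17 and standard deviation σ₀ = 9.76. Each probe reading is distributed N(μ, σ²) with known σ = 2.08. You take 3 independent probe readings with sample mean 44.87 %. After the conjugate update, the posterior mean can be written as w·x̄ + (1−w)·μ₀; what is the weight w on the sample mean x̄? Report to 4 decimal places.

0.9851

For Normal data with known variance σ², a Normal(μ₀, σ₀²) prior on μ is conjugate. Posterior precision = 1/σ₀² + n/σ²; posterior mean is the precision-weighted average of μ₀ and x̄.
σ₀² = 9.76² = 95.2576, σ² = 2.08² = 4.3264. Prior precision 1/σ₀² = 1/95.2576; data precision n/σ² = 3/4.3264.
w = (n/σ²)/(1/σ₀² + n/σ²) = n·σ₀²/(σ² + n·σ₀²) = 3·95.2576/(4.3264 + 3·95.2576) = 285.7728/290.0992 = 0.9851.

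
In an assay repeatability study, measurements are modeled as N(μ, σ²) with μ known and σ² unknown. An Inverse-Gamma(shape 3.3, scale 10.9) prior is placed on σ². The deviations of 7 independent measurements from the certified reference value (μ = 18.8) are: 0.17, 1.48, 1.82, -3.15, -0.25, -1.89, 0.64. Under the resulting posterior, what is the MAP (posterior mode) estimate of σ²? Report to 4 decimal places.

2.6473

With known mean μ and an Inverse-Gamma(α, β) prior on σ², the Normal likelihood is conjugate: posterior is Inv-Gamma(α + n/2, β + Σ(xᵢ−μ)²/2).
Σ(xᵢ−μ)² = (0.17)² + (1.48)² + (1.82)² + (-3.15)² + (-0.25)² + (-1.89)² + (0.64)² = 19.4984.
Posterior: Inv-Gamma(3.3 + 7/2, 10.9 + 19.4984/2) = Inv-Gamma(6.80, 20.64920).
Mode = β/(α+1) = 20.64920/7.80 = 2.6473.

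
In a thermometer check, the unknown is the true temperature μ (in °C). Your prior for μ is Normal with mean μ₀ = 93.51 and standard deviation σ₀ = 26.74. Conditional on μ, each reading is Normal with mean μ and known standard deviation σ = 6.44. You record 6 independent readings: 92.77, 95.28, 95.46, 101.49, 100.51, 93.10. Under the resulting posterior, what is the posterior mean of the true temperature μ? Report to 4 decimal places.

96.4070

For Normal data with known variance σ², a Normal(μ₀, σ₀²) prior on μ is conjugate. Posterior precision = 1/σ₀² + n/σ²; posterior mean is the precision-weighted average of μ₀ and x̄.
Σxᵢ = 92.77 + 95.28 + 95.46 + 101.49 + 100.51 + 93.10 = 578.61, so n·x̄ = 578.61.
σ₀² = 26.74² = 715.0276, σ² = 6.44² = 41.4736; σ² + n·σ₀² = 41.4736 + 6·715.0276 = 4331.6392.
Posterior mean = (μ₀/σ₀² + n·x̄/σ²)/(1/σ₀² + n/σ²) = (σ²·μ₀ + σ₀²·n·x̄)/(σ² + n·σ₀²) = (41.4736·93.51 + 715.0276·578.61)/4331.6392 = 417600.315972/4331.6392 = 96.4070.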